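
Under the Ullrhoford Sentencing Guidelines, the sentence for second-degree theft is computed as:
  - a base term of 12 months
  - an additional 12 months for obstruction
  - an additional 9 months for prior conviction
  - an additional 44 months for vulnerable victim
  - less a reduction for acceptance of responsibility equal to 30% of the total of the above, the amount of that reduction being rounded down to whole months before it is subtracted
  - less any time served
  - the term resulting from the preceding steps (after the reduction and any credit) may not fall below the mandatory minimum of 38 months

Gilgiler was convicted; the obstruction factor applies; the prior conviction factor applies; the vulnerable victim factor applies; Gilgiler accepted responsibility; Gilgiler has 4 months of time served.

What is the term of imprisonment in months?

Obstruction enhancement: +12 months
Prior conviction enhancement: +9 months
Vulnerable victim enhancement: +44 months
Adjusted term: 12 months + 12 months + 9 months + 44 months = 77 months
Acceptance of responsibility reduction: 30% of 77 months = 23 months (rounded down)
After reduction: 77 − 23 = 54 months
Less time served: 54 months − 4 months = 50 months
Minimum 38 months: 50 months meets the minimum, no increase.

50 months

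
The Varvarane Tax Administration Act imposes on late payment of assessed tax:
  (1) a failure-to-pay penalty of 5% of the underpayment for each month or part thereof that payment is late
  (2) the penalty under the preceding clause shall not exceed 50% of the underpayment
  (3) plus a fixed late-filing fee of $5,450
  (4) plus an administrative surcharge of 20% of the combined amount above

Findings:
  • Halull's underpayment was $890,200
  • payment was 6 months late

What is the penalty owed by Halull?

Accrued rate: 5% × 6 = 30%, capped at 50% → 30%
Failure-to-pay penalty: 30% of $890,200 = $267,060
Penalty before surcharge: $267,060 + $5,450 = $272,510
Administrative surcharge: 20% of $272,510 = $54,502
Total penalty: $272,510 + $54,502 = $327,012

Penalty: $327,012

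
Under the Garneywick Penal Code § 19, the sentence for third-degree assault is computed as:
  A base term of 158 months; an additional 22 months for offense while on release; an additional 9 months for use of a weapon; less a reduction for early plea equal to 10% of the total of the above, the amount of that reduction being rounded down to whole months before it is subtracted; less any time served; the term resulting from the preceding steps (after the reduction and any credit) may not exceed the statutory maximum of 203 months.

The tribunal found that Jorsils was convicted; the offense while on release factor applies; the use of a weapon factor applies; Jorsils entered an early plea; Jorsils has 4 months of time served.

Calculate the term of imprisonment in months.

167 months

Offense while on release enhancement: +22 months
Use of a weapon enhancement: +9 months
Adjusted term: 158 months + 22 months + 9 months = 189 months
Early plea reduction: 10% of 189 months = 18 months (rounded down)
After reduction: 189 − 18 = 171 months
Less time served: 171 months − 4 months = 167 months
Cap at 203 months: 167 months is within the cap, no reduction.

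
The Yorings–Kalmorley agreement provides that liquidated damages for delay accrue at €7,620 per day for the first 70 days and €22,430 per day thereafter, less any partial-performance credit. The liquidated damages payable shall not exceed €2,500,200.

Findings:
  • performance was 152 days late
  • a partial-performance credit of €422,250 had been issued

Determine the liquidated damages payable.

First 70 days: 70 × €7,620 = €533,400
Remaining days: (152 − 70) × €22,430 = €1,839,260
Accrued per-day damages: €533,400 + €1,839,260 = €2,372,660
Less partial-performance credit: €2,372,660 − €422,250 = €1,950,410
Cap at €2,500,200: €1,950,410 is within the cap, no reduction.

€1,950,410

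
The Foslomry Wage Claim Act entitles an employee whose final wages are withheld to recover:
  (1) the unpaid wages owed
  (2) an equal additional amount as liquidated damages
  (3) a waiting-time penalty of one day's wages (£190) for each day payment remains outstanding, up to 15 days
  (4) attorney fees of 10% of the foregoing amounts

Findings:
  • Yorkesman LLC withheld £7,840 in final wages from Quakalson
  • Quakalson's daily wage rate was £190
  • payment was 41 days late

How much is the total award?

Liquidated damages (equal amount): £7,840
Penalty days: min(41, 15) = 15
Waiting-time penalty: 15 × £190 = £2,850
Subtotal: £7,840 + £7,840 + £2,850 = £18,530
Attorney fees: 10% of £18,530 = £1,853
Total award: £18,530 + £1,853 = £20,383

£20,383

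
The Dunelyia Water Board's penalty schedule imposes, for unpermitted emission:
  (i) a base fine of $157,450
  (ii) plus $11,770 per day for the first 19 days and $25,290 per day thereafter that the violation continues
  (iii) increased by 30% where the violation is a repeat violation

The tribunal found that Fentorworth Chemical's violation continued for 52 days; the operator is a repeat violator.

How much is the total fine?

First 19 days: 19 × $11,770 = $223,630
Remaining days: (52 − 19) × $25,290 = $834,570
Per-day component: $223,630 + $834,570 = $1,058,200
Base plus per-day: $157,450 + $1,058,200 = $1,215,650
Enhancement: 30% of $1,215,650 = $364,695
Enhanced fine: $1,215,650 + $364,695 = $1,580,345

$1,580,345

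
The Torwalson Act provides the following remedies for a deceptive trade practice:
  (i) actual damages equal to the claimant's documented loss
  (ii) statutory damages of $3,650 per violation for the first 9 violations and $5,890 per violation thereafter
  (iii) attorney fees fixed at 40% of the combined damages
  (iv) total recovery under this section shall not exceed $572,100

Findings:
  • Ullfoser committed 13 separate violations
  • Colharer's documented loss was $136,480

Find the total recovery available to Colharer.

$270,046

First 9 violations: 9 × $3,650 = $32,850
Remaining violations: (13 − 9) × $5,890 = $23,560
Statutory damages: $32,850 + $23,560 = $56,410
Combined damages: $136,480 + $56,410 = $192,890
Attorney fees: 40% of $192,890 = $77,156
Total before cap: $192,890 + $77,156 = $270,046
Cap at $572,100: $270,046 is within the cap, no reduction.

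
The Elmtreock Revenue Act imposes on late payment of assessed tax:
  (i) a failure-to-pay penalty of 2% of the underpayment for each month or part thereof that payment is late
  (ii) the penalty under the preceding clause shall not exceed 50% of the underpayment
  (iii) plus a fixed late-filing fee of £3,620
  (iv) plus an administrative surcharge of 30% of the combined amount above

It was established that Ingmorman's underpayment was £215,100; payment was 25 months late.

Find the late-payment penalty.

£144,521

Accrued rate: 2% × 25 = 50%, capped at 50% → 50%
Failure-to-pay penalty: 50% of £215,100 = £107,550
Penalty before surcharge: £107,550 + £3,620 = £111,170
Administrative surcharge: 30% of £111,170 = £33,351
Total penalty: £111,170 + £33,351 = £144,521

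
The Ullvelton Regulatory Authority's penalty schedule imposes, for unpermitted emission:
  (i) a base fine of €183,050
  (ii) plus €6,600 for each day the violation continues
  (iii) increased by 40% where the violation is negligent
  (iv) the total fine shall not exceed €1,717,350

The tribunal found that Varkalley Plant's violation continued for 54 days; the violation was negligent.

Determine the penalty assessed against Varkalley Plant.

Per-day component: 54 × €6,600 = €356,400
Base plus per-day: €183,050 + €356,400 = €539,450
Enhancement: 40% of €539,450 = €215,780
Enhanced fine: €539,450 + €215,780 = €755,230
Cap at €1,717,350: €755,230 is within the cap, no reduction.

€755,230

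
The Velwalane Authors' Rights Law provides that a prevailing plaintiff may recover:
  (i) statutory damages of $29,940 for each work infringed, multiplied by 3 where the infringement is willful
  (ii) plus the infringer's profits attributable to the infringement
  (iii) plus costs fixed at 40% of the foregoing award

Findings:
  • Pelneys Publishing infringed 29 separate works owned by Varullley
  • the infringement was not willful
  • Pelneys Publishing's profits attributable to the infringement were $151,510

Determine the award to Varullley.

$1,427,678

Statutory damages: 29 × $29,940 = $868,260
Infringement not willful: no ×3 enhancement.
Combined award: $868,260 + $151,510 = $1,019,770
Costs: 40% of $1,019,770 = $407,908
Award plus costs: $1,019,770 + $407,908 = $1,427,678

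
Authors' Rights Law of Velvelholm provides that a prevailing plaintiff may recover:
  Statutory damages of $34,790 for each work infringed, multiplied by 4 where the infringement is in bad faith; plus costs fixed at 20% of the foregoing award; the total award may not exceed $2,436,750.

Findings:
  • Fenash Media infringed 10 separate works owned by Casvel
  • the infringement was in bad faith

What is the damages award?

Statutory damages: 10 × $34,790 = $347,900
Multiplied by 4: 4 × $347,900 = $1,391,600
Costs: 20% of $1,391,600 = $278,320
Award plus costs: $1,391,600 + $278,320 = $1,669,920
Cap at $2,436,750: $1,669,920 is within the cap, no reduction.

$1,669,920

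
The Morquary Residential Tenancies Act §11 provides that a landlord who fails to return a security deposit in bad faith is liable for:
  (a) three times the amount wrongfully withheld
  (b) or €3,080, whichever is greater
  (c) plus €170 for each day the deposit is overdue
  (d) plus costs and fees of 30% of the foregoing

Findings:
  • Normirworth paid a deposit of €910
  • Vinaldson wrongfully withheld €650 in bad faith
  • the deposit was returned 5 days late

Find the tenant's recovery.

€5,109

Trebled: 3 × €650 = €1,950
Minimum €3,080: €1,950 is below the minimum → €3,080
Late-return penalty: 5 × €170 = €850
Damages plus late penalty: €3,080 + €850 = €3,930
Costs and fees: 30% of €3,930 = €1,179
Total recovery: €3,930 + €1,179 = €5,109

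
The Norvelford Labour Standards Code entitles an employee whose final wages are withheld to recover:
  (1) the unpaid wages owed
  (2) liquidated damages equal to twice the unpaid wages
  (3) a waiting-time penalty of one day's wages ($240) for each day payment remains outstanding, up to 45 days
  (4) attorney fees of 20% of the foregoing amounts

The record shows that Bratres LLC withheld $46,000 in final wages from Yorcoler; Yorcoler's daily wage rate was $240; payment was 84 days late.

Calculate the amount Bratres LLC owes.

Total award: $178,560

Doubled: 2 × $46,000 = $92,000
Penalty days: min(84, 45) = 45
Waiting-time penalty: 45 × $240 = $10,800
Subtotal: $46,000 + $92,000 + $10,800 = $148,800
Attorney fees: 20% of $148,800 = $29,760
Total award: $148,800 + $29,760 = $178,560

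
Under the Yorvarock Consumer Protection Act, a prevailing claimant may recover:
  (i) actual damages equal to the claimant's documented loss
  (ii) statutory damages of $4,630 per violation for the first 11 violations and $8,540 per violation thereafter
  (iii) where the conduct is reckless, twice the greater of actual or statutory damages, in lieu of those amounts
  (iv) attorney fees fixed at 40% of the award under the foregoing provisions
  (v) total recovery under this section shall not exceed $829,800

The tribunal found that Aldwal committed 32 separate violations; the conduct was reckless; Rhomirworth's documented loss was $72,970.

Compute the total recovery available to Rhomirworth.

First 11 violations: 11 × $4,630 = $50,930
Remaining violations: (32 − 11) × $8,540 = $179,340
Statutory damages: $50,930 + $179,340 = $230,270
Greater of actual damages ($72,970) or statutory damages ($230,270): $230,270
Doubled: 2 × $230,270 = $460,540
Attorney fees: 40% of $460,540 = $184,216
Total before cap: $460,540 + $184,216 = $644,756
Cap at $829,800: $644,756 is within the cap, no reduction.

$644,756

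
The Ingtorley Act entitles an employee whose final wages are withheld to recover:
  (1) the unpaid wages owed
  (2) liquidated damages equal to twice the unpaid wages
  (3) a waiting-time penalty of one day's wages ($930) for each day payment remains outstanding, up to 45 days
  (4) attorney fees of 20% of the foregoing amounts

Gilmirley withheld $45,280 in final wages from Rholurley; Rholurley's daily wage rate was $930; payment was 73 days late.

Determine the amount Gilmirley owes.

Doubled: 2 × $45,280 = $90,560
Penalty days: min(73, 45) = 45
Waiting-time penalty: 45 × $930 = $41,850
Subtotal: $45,280 + $90,560 + $41,850 = $177,690
Attorney fees: 20% of $177,690 = $35,538
Total award: $177,690 + $35,538 = $213,228

$213,228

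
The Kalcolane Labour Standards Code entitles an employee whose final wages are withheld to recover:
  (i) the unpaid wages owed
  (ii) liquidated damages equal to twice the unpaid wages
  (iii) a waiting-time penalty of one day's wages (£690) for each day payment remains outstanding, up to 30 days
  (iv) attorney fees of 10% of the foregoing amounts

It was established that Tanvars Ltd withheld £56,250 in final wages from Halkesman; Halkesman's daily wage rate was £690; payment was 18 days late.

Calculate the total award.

£199,287

Doubled: 2 × £56,250 = £112,500
Penalty days: min(18, 30) = 18
Waiting-time penalty: 18 × £690 = £12,420
Subtotal: £56,250 + £112,500 + £12,420 = £181,170
Attorney fees: 10% of £181,170 = £18,117
Total award: £181,170 + £18,117 = £199,287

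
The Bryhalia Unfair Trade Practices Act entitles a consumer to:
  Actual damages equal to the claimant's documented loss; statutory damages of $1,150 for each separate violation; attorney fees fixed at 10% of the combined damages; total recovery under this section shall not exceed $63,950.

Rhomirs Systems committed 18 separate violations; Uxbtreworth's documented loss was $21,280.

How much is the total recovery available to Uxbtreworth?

Total recovery: $46,178

Statutory damages: 18 × $1,150 = $20,700
Combined damages: $21,280 + $20,700 = $41,980
Attorney fees: 10% of $41,980 = $4,198
Total before cap: $41,980 + $4,198 = $46,178
Cap at $63,950: $46,178 is within the cap, no reduction.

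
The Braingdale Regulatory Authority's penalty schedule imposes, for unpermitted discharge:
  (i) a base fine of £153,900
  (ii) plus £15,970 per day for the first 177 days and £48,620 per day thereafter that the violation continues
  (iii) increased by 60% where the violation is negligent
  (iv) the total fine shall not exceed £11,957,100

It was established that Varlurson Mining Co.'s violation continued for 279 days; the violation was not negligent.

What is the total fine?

First 177 days: 177 × £15,970 = £2,826,690
Remaining days: (279 − 177) × £48,620 = £4,959,240
Per-day component: £2,826,690 + £4,959,240 = £7,785,930
Base plus per-day: £153,900 + £7,785,930 = £7,939,830
The violation was not negligent: no 60% increase.
Cap at £11,957,100: £7,939,830 is within the cap, no reduction.

£7,939,830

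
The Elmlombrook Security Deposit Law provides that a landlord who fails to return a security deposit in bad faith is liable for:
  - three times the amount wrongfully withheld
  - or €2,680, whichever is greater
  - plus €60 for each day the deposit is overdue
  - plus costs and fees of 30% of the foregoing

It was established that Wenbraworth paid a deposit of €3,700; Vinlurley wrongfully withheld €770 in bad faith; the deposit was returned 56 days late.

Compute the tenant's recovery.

Trebled: 3 × €770 = €2,310
Minimum €2,680: €2,310 is below the minimum → €2,680
Late-return penalty: 56 × €60 = €3,360
Damages plus late penalty: €2,680 + €3,360 = €6,040
Costs and fees: 30% of €6,040 = €1,812
Total recovery: €6,040 + €1,812 = €7,852

€7,852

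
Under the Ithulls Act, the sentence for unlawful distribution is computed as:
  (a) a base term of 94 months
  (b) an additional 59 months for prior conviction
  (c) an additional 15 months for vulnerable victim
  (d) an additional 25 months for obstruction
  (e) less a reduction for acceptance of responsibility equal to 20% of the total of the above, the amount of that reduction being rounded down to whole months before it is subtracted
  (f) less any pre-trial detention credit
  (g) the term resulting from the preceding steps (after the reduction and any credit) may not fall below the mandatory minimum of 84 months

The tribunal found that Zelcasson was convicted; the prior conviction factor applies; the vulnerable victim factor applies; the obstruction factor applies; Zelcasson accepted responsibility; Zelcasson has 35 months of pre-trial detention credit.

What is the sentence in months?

Prior conviction enhancement: +59 months
Vulnerable victim enhancement: +15 months
Obstruction enhancement: +25 months
Adjusted term: 94 months + 59 months + 15 months + 25 months = 193 months
Acceptance of responsibility reduction: 20% of 193 months = 38 months (rounded down)
After reduction: 193 − 38 = 155 months
Less pre-trial detention credit: 155 months − 35 months = 120 months
Minimum 84 months: 120 months meets the minimum, no increase.

120 months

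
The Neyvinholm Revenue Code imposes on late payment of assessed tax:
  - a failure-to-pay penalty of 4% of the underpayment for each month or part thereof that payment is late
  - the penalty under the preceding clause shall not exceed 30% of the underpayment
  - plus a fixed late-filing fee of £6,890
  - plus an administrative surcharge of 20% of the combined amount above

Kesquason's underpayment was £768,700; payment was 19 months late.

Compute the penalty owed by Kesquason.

Accrued rate: 4% × 19 = 76%, capped at 30% → 30%
Failure-to-pay penalty: 30% of £768,700 = £230,610
Penalty before surcharge: £230,610 + £6,890 = £237,500
Administrative surcharge: 20% of £237,500 = £47,500
Total penalty: £237,500 + £47,500 = £285,000

£285,000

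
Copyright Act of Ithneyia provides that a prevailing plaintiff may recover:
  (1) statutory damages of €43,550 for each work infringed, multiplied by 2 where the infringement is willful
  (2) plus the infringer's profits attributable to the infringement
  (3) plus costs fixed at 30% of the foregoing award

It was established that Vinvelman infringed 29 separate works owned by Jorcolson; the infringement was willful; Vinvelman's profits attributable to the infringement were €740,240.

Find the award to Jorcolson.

Statutory damages: 29 × €43,550 = €1,262,950
Doubled: 2 × €1,262,950 = €2,525,900
Combined award: €2,525,900 + €740,240 = €3,266,140
Costs: 30% of €3,266,140 = €979,842
Award plus costs: €3,266,140 + €979,842 = €4,245,982

€4,245,982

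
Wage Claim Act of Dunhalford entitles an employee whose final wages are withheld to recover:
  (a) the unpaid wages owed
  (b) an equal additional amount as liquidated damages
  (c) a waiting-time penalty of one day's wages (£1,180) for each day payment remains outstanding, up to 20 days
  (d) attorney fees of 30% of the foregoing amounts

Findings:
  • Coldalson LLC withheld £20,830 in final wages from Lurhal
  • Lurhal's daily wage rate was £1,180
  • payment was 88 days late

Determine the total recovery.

Liquidated damages (equal amount): £20,830
Penalty days: min(88, 20) = 20
Waiting-time penalty: 20 × £1,180 = £23,600
Subtotal: £20,830 + £20,830 + £23,600 = £65,260
Attorney fees: 30% of £65,260 = £19,578
Total award: £65,260 + £19,578 = £84,838

£84,838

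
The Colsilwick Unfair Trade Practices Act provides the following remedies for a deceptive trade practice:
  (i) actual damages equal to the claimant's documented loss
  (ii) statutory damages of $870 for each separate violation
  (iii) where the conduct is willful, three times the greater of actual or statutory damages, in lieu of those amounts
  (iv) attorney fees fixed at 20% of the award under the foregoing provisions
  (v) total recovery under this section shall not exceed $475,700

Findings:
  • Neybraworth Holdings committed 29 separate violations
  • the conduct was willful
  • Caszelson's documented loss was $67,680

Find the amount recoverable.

$243,648

Statutory damages: 29 × $870 = $25,230
Greater of actual damages ($67,680) or statutory damages ($25,230): $67,680
Trebled: 3 × $67,680 = $203,040
Attorney fees: 20% of $203,040 = $40,608
Total before cap: $203,040 + $40,608 = $243,648
Cap at $475,700: $243,648 is within the cap, no reduction.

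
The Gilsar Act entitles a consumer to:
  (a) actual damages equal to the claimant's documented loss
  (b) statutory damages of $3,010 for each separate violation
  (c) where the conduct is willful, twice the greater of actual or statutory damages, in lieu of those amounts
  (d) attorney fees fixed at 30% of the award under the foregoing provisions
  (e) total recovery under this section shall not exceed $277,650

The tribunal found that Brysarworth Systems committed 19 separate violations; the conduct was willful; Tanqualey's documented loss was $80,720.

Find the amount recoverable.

$209,872

Statutory damages: 19 × $3,010 = $57,190
Greater of actual damages ($80,720) or statutory damages ($57,190): $80,720
Doubled: 2 × $80,720 = $161,440
Attorney fees: 30% of $161,440 = $48,432
Total before cap: $161,440 + $48,432 = $209,872
Cap at $277,650: $209,872 is within the cap, no reduction.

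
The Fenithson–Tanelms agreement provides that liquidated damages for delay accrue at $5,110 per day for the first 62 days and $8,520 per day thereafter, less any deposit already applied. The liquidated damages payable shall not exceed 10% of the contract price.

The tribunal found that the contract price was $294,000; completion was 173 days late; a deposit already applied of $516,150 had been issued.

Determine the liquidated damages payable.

First 62 days: 62 × $5,110 = $316,820
Remaining days: (173 − 62) × $8,520 = $945,720
Accrued per-day damages: $316,820 + $945,720 = $1,262,540
Less deposit already applied: $1,262,540 − $516,150 = $746,390
Cap: 10% of $294,000 = $29,400
Cap at $29,400: $746,390 exceeds the cap → $29,400

$29,400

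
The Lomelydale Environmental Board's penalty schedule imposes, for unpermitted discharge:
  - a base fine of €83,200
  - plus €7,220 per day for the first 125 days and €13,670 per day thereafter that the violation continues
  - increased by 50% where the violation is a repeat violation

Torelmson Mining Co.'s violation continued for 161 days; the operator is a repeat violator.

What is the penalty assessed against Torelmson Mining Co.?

First 125 days: 125 × €7,220 = €902,500
Remaining days: (161 − 125) × €13,670 = €492,120
Per-day component: €902,500 + €492,120 = €1,394,620
Base plus per-day: €83,200 + €1,394,620 = €1,477,820
Enhancement: 50% of €1,477,820 = €738,910
Enhanced fine: €1,477,820 + €738,910 = €2,216,730

€2,216,730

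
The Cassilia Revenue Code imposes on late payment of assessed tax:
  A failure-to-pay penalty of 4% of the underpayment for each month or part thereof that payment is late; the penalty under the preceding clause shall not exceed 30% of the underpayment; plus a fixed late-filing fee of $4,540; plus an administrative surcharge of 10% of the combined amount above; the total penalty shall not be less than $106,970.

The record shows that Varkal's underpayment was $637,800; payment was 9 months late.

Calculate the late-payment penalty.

Accrued rate: 4% × 9 = 36%, capped at 30% → 30%
Failure-to-pay penalty: 30% of $637,800 = $191,340
Penalty before surcharge: $191,340 + $4,540 = $195,880
Administrative surcharge: 10% of $195,880 = $19,588
Total penalty: $195,880 + $19,588 = $215,468
Minimum $106,970: $215,468 meets the minimum, no increase.

Penalty: $215,468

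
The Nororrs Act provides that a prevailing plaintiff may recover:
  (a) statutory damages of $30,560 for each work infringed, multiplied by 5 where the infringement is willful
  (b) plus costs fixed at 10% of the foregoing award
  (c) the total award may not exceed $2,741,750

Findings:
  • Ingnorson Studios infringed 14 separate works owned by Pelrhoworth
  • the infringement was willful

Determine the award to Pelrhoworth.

Statutory damages: 14 × $30,560 = $427,840
Multiplied by 5: 5 × $427,840 = $2,139,200
Costs: 10% of $2,139,200 = $213,920
Award plus costs: $2,139,200 + $213,920 = $2,353,120
Cap at $2,741,750: $2,353,120 is within the cap, no reduction.

$2,353,120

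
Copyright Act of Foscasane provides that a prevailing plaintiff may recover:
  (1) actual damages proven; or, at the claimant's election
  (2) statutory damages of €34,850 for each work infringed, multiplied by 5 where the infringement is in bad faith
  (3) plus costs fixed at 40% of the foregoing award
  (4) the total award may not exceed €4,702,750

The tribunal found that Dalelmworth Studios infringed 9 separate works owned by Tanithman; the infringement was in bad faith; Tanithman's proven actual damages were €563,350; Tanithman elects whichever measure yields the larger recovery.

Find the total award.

€2,195,550

Statutory damages: 9 × €34,850 = €313,650
Multiplied by 5: 5 × €313,650 = €1,568,250
Greater of actual damages (€563,350) or enhanced statutory damages (€1,568,250): €1,568,250
Costs: 40% of €1,568,250 = €627,300
Award plus costs: €1,568,250 + €627,300 = €2,195,550
Cap at €4,702,750: €2,195,550 is within the cap, no reduction.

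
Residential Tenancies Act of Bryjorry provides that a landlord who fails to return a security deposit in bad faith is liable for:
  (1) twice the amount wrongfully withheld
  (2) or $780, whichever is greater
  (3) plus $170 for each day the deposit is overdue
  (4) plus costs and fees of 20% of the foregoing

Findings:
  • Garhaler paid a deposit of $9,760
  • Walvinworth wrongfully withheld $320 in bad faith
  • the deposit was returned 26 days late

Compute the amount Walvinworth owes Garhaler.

$6,240

Doubled: 2 × $320 = $640
Minimum $780: $640 is below the minimum → $780
Late-return penalty: 26 × $170 = $4,420
Damages plus late penalty: $780 + $4,420 = $5,200
Costs and fees: 20% of $5,200 = $1,040
Total recovery: $5,200 + $1,040 = $6,240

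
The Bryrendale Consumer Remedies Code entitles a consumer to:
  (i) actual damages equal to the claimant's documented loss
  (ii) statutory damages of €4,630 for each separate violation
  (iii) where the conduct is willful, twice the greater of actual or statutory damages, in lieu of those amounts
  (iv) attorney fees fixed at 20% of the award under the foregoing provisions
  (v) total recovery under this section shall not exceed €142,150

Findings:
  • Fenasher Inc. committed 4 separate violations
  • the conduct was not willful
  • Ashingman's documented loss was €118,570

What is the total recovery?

Statutory damages: 4 × €4,630 = €18,520
Conduct not willful: the in-lieu enhancement does not apply.
Actual plus statutory damages: €118,570 + €18,520 = €137,090
Attorney fees: 20% of €137,090 = €27,418
Total before cap: €137,090 + €27,418 = €164,508
Cap at €142,150: €164,508 exceeds the cap → €142,150

€142,150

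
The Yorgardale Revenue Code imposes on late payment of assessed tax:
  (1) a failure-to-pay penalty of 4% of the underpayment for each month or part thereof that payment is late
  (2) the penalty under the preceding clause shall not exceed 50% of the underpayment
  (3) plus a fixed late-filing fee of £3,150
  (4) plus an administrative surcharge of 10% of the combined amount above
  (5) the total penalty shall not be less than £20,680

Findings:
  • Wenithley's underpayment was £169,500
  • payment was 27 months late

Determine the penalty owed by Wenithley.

Accrued rate: 4% × 27 = 108%, capped at 50% → 50%
Failure-to-pay penalty: 50% of £169,500 = £84,750
Penalty before surcharge: £84,750 + £3,150 = £87,900
Administrative surcharge: 10% of £87,900 = £8,790
Total penalty: £87,900 + £8,790 = £96,690
Minimum £20,680: £96,690 meets the minimum, no increase.

£96,690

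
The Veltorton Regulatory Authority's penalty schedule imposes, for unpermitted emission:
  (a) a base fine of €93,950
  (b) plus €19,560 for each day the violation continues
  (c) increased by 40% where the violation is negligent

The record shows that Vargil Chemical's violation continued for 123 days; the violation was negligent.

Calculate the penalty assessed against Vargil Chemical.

€3,499,762

Per-day component: 123 × €19,560 = €2,405,880
Base plus per-day: €93,950 + €2,405,880 = €2,499,830
Enhancement: 40% of €2,499,830 = €999,932
Enhanced fine: €2,499,830 + €999,932 = €3,499,762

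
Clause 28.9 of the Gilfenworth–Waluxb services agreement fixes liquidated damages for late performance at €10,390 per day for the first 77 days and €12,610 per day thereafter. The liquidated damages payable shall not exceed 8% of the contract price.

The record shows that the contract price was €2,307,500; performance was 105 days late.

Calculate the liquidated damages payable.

€184,600

First 77 days: 77 × €10,390 = €800,030
Remaining days: (105 − 77) × €12,610 = €353,080
Accrued per-day damages: €800,030 + €353,080 = €1,153,110
Cap: 8% of €2,307,500 = €184,600
Cap at €184,600: €1,153,110 exceeds the cap → €184,600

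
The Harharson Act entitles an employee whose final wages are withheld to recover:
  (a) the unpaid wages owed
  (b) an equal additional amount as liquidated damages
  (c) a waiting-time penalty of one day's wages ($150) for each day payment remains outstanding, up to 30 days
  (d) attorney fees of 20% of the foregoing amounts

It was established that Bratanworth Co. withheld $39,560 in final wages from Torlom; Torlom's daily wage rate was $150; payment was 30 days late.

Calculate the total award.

$100,344

Liquidated damages (equal amount): $39,560
Penalty days: min(30, 30) = 30
Waiting-time penalty: 30 × $150 = $4,500
Subtotal: $39,560 + $39,560 + $4,500 = $83,620
Attorney fees: 20% of $83,620 = $16,724
Total award: $83,620 + $16,724 = $100,344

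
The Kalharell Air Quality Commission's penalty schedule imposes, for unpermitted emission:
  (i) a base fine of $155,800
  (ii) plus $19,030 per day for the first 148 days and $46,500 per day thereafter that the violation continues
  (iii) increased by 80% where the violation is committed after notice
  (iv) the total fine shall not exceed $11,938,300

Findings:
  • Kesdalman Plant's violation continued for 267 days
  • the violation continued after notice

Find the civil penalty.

First 148 days: 148 × $19,030 = $2,816,440
Remaining days: (267 − 148) × $46,500 = $5,533,500
Per-day component: $2,816,440 + $5,533,500 = $8,349,940
Base plus per-day: $155,800 + $8,349,940 = $8,505,740
Enhancement: 80% of $8,505,740 = $6,804,592
Enhanced fine: $8,505,740 + $6,804,592 = $15,310,332
Cap at $11,938,300: $15,310,332 exceeds the cap → $11,938,300

$11,938,300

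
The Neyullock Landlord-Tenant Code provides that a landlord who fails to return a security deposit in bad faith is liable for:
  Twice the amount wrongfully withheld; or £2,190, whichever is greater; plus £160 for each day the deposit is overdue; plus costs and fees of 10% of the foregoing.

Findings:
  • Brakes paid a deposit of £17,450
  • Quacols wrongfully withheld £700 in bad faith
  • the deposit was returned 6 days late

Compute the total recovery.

Doubled: 2 × £700 = £1,400
Minimum £2,190: £1,400 is below the minimum → £2,190
Late-return penalty: 6 × £160 = £960
Damages plus late penalty: £2,190 + £960 = £3,150
Costs and fees: 10% of £3,150 = £315
Total recovery: £3,150 + £315 = £3,465

£3,465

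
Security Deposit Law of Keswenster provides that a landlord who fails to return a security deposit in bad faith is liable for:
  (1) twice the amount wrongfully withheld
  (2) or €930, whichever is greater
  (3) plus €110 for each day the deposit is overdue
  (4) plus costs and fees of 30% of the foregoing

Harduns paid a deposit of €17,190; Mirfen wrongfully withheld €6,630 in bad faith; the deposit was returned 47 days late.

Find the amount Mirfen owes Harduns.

€23,959

Doubled: 2 × €6,630 = €13,260
Minimum €930: €13,260 meets the minimum, no increase.
Late-return penalty: 47 × €110 = €5,170
Damages plus late penalty: €13,260 + €5,170 = €18,430
Costs and fees: 30% of €18,430 = €5,529
Total recovery: €18,430 + €5,529 = €23,959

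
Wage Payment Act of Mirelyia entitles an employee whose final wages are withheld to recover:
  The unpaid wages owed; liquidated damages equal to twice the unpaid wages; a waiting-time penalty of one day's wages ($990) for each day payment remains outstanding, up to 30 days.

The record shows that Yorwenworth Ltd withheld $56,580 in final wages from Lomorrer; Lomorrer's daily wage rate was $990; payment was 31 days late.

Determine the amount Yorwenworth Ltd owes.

Doubled: 2 × $56,580 = $113,160
Penalty days: min(31, 30) = 30
Waiting-time penalty: 30 × $990 = $29,700
Total award: $56,580 + $113,160 + $29,700 = $199,440

$199,440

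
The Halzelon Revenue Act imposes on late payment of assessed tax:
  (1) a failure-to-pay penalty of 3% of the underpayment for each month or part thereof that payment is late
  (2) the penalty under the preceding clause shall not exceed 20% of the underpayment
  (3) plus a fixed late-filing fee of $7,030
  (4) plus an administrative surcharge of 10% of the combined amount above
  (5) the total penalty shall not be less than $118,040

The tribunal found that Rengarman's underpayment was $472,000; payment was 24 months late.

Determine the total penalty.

Accrued rate: 3% × 24 = 72%, capped at 20% → 20%
Failure-to-pay penalty: 20% of $472,000 = $94,400
Penalty before surcharge: $94,400 + $7,030 = $101,430
Administrative surcharge: 10% of $101,430 = $10,143
Total penalty: $101,430 + $10,143 = $111,573
Minimum $118,040: $111,573 is below the minimum → $118,040

$118,040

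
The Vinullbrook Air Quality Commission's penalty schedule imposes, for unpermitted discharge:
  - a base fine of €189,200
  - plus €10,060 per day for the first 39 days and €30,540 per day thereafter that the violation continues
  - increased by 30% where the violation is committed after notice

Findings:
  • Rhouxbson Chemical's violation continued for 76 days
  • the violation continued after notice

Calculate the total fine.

€2,224,976

First 39 days: 39 × €10,060 = €392,340
Remaining days: (76 − 39) × €30,540 = €1,129,980
Per-day component: €392,340 + €1,129,980 = €1,522,320
Base plus per-day: €189,200 + €1,522,320 = €1,711,520
Enhancement: 30% of €1,711,520 = €513,456
Enhanced fine: €1,711,520 + €513,456 = €2,224,976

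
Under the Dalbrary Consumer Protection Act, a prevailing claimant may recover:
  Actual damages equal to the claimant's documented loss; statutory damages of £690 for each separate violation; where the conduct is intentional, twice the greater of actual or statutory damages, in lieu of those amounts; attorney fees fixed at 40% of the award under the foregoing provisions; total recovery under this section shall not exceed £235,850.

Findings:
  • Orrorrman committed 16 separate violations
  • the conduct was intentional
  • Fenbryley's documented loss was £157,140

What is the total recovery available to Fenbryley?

£235,850

Statutory damages: 16 × £690 = £11,040
Greater of actual damages (£157,140) or statutory damages (£11,040): £157,140
Doubled: 2 × £157,140 = £314,280
Attorney fees: 40% of £314,280 = £125,712
Total before cap: £314,280 + £125,712 = £439,992
Cap at £235,850: £439,992 exceeds the cap → £235,850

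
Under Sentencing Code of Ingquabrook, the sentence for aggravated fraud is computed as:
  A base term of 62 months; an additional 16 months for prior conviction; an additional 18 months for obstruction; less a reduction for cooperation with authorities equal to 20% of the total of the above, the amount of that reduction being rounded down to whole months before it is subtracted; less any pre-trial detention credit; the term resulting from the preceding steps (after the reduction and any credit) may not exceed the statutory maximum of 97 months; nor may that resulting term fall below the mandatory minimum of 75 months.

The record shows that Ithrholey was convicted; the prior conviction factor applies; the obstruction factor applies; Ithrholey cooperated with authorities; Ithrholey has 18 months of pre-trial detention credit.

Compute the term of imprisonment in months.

75 months

Prior conviction enhancement: +16 months
Obstruction enhancement: +18 months
Adjusted term: 62 months + 16 months + 18 months = 96 months
Cooperation with authorities reduction: 20% of 96 months = 19 months (rounded down)
After reduction: 96 − 19 = 77 months
Less pre-trial detention credit: 77 months − 18 months = 59 months
Cap at 97 months: 59 months is within the cap, no reduction.
Minimum 75 months: 59 months is below the minimum → 75 months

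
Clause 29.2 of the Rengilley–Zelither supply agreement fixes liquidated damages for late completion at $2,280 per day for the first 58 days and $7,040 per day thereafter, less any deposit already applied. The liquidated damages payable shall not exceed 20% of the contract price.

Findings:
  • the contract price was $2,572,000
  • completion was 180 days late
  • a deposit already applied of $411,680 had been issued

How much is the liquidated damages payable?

$514,400

First 58 days: 58 × $2,280 = $132,240
Remaining days: (180 − 58) × $7,040 = $858,880
Accrued per-day damages: $132,240 + $858,880 = $991,120
Less deposit already applied: $991,120 − $411,680 = $579,440
Cap: 20% of $2,572,000 = $514,400
Cap at $514,400: $579,440 exceeds the cap → $514,400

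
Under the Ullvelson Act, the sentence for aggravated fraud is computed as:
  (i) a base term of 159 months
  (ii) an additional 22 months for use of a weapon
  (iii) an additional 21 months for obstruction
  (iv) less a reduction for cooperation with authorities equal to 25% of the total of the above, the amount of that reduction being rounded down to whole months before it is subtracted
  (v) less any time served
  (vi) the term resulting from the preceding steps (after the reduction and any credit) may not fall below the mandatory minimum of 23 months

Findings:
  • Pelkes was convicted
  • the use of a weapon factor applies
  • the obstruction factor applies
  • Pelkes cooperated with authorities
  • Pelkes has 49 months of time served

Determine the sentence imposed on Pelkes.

Use of a weapon enhancement: +22 months
Obstruction enhancement: +21 months
Adjusted term: 159 months + 22 months + 21 months = 202 months
Cooperation with authorities reduction: 25% of 202 months = 50 months (rounded down)
After reduction: 202 − 50 = 152 months
Less time served: 152 months − 49 months = 103 months
Minimum 23 months: 103 months meets the minimum, no increase.

103 months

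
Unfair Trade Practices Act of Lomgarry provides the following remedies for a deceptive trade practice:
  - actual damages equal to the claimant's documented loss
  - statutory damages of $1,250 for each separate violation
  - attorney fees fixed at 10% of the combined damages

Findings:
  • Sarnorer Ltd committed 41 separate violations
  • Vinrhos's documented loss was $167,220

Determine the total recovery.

Statutory damages: 41 × $1,250 = $51,250
Combined damages: $167,220 + $51,250 = $218,470
Attorney fees: 10% of $218,470 = $21,847
Total recovery: $218,470 + $21,847 = $240,317

Total recovery: $240,317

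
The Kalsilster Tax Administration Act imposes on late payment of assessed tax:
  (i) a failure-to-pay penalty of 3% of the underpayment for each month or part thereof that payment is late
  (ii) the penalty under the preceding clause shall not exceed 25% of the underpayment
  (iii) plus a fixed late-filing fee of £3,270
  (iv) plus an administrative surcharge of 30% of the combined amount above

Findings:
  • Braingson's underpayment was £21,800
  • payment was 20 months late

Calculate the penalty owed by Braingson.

£11,336

Accrued rate: 3% × 20 = 60%, capped at 25% → 25%
Failure-to-pay penalty: 25% of £21,800 = £5,450
Penalty before surcharge: £5,450 + £3,270 = £8,720
Administrative surcharge: 30% of £8,720 = £2,616
Total penalty: £8,720 + £2,616 = £11,336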